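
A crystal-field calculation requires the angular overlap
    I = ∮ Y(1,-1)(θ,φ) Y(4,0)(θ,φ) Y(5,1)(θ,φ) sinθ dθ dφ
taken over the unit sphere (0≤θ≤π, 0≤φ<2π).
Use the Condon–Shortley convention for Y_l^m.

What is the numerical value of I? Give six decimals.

Rules hold: Σm=0, L=10 even, 3≤5≤5.
N = 3·9·11 = 297
Δ = 0!·2!·8!/11! = 1/495
Racah Σ t=0..0: t=0:+1/576 = 1/576
⇒ 3j(1 4 5; 0 0 0)² = 5/99, sgn -1
Racah Σ t=0..0: t=0:+1/1152 = 1/1152
⇒ 3j(1 4 5; -1 0 1)² = 1/33, sgn +1
4πI² = N·(3j₀)²·(3jₘ)² = 5/11
I = -1·√(0.454545/4π) = -0.19018827

-0.190188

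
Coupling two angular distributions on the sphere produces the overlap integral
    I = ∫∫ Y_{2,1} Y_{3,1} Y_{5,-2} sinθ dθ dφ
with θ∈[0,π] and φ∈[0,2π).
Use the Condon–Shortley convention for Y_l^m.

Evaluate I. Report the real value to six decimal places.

0.245532

Rules hold: Σm=0, L=10 even, 1≤5≤5.
N = 5·7·11 = 385
Δ = 0!·4!·6!/11! = 1/2310
Racah Σ t=0..0: t=0:+1/144 = 1/144
⇒ 3j(2 3 5; 0 0 0)² = 10/231, sgn -1
Racah Σ t=0..0: t=0:+1/288 = 1/288
⇒ 3j(2 3 5; 1 1 -2)² = 1/22, sgn -1
4πI² = N·(3j₀)²·(3jₘ)² = 25/33
I = +1·√(0.757576/4π) = 0.24553200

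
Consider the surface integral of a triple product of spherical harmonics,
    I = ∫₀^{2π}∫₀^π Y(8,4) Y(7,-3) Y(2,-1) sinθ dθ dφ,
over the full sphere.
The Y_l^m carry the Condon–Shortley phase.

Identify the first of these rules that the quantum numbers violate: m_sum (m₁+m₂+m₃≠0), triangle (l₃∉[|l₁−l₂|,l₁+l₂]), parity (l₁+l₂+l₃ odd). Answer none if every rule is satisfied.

Σmᵢ = 0  ✓
l₃∈[|l₁−l₂|,l₁+l₂]=[1,15], have l₃=2  ✓
Σlᵢ = 17 ⇒ odd  ✗

parity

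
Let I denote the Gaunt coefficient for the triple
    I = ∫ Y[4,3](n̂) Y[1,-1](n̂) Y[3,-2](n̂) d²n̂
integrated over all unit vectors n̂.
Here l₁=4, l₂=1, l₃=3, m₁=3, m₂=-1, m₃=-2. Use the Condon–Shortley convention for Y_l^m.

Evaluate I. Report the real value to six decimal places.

-0.282095

Rules hold: Σm=0, L=8 even, 3≤3≤5.
N = 9·3·7 = 189
Δ = 2!·6!·0!/9! = 1/252
Racah Σ t=1..1: t=1:−1/36 = -1/36
⇒ 3j(4 1 3; 0 0 0)² = 4/63, sgn +1
Racah Σ t=0..0: t=0:+1/240 = 1/240
⇒ 3j(4 1 3; 3 -1 -2)² = 1/12, sgn -1
4πI² = N·(3j₀)²·(3jₘ)² = 1/1
I = -1·√(1/4π) = -0.28209479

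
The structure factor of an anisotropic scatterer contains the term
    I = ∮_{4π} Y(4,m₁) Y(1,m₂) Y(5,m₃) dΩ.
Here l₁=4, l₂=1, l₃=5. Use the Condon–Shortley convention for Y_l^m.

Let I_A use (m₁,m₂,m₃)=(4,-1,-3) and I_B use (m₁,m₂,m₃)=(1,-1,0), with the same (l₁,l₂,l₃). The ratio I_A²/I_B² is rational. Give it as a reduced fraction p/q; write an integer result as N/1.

1/10

Same 4,1,5: normalisation and zero-m 3j drop out of the ratio.
A: Δ: 0! 8! 2! / 11! → 1/495; sum: t=0:+1/80640 = 1/80640; 3j²(4 1 5; 4 -1 -3) = Δ·Π!·Σ² = 1/495  (sign +1)
B: Δ: 0! 8! 2! / 11! → 1/495; sum: t=0:+1/1440 = 1/1440; 3j²(4 1 5; 1 -1 0) = Δ·Π!·Σ² = 2/99  (sign -1)
I_A²/I_B² = (1/495)/(2/99) = 1/10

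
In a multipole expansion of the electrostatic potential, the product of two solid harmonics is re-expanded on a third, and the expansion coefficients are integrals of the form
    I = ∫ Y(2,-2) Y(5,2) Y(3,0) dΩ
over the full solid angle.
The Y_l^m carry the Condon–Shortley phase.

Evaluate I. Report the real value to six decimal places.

0.141758

Checks pass: Σm=0; 10 even; l₃=3∈[3,7].
(2·2+1)(2·5+1)(2·3+1) = 385
Δ: 4! 0! 6! / 11! → 1/2310
sum: t=2:+1/144 = 1/144
3j²(2 5 3; 0 0 0) = Δ·Π!·Σ² = 10/231  (sign -1)
sum: t=4:+1/864 = 1/864
3j²(2 5 3; -2 2 0) = Δ·Π!·Σ² = 1/66  (sign -1)
combine: 4πI² = 385·10/231·1/66 = 25/99
take √, sign +1: I = 0.14175797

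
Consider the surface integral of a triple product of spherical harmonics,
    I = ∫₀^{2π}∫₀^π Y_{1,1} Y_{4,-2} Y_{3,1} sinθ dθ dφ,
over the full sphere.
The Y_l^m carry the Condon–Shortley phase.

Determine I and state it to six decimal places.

0.238414

Rules hold: Σm=0, L=8 even, 3≤3≤5.
N = 3·9·7 = 189
Δ = 2!·0!·6!/9! = 1/252
Racah Σ t=1..1: t=1:−1/36 = -1/36
⇒ 3j(1 4 3; 0 0 0)² = 4/63, sgn +1
Racah Σ t=0..0: t=0:+1/96 = 1/96
⇒ 3j(1 4 3; 1 -2 1)² = 5/84, sgn +1
4πI² = N·(3j₀)²·(3jₘ)² = 5/7
I = +1·√(0.714286/4π) = 0.23841361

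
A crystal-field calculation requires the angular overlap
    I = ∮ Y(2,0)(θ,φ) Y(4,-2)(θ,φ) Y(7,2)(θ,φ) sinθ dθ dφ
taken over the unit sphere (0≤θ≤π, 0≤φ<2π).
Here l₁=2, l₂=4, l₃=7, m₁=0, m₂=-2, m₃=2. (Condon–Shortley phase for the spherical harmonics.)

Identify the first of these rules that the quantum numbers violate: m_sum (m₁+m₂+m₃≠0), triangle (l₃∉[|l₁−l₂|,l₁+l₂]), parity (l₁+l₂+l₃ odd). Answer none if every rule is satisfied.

m₁+m₂+m₃ = 0 − 2 + 2 = 0  ✓
triangle: |2−4|=2 ≤ l₃=7 ≤ 2+4=6  ✗
parity: l₁+l₂+l₃ = 13 is odd

triangle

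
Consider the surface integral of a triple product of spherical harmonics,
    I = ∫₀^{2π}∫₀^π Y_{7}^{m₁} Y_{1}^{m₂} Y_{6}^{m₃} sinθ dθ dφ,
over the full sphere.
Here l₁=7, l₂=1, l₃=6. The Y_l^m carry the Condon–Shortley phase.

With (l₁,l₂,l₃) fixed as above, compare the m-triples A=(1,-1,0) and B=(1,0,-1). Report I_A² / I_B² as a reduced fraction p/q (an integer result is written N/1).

Shared (l₁,l₂,l₃)=(7,1,6): N and (l;000)² cancel in I_A²/I_B².
A: Δ = 2!·12!·0!/15! = 1/1365; Racah Σ t=0..0: t=0:+1/1036800 = 1/1036800; ⇒ 3j(7 1 6; 1 -1 0)² = 4/195, sgn +1
B: Δ = 2!·12!·0!/15! = 1/1365; Racah Σ t=1..1: t=1:−1/604800 = -1/604800; ⇒ 3j(7 1 6; 1 0 -1)² = 16/455, sgn +1
I_A²/I_B² = (4/195)/(16/455) = 7/12

7/12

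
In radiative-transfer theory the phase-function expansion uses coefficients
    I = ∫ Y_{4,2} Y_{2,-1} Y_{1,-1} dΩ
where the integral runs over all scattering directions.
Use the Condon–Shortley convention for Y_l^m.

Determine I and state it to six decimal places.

|4−2|≤1≤4+2 violated ⇒ I = 0

0.000000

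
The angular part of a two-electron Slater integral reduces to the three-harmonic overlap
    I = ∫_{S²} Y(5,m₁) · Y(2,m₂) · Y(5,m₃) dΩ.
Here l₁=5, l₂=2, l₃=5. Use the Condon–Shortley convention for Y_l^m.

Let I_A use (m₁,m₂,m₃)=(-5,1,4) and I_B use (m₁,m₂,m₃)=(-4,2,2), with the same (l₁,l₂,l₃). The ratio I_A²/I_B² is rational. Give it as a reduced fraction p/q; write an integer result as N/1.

15/8

Shared (l₁,l₂,l₃)=(5,2,5): N and (l;000)² cancel in I_A²/I_B².
A: Δ = 2!·8!·2!/13! = 1/38610; Racah Σ t=2..2: t=2:+1/80640 = 1/80640; ⇒ 3j(5 2 5; -5 1 4)² = 9/286, sgn -1
B: Δ = 2!·8!·2!/13! = 1/38610; Racah Σ t=2..2: t=2:+1/20160 = 1/20160; ⇒ 3j(5 2 5; -4 2 2)² = 12/715, sgn -1
I_A²/I_B² = (9/286)/(12/715) = 15/8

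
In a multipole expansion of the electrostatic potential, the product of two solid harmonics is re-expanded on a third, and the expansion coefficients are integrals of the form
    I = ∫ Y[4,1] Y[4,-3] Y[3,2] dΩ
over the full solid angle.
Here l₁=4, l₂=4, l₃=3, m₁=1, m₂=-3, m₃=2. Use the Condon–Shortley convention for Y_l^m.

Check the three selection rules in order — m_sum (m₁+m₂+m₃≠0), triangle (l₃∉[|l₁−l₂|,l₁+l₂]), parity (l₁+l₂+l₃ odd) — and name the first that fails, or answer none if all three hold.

parity

azimuthal sum: 1 − 3 + 2 = 0  ✓
0 ≤ 3 ≤ 8 (triangle on l)  ✓
L = 4 + 4 + 3 = 11 (odd)  ✗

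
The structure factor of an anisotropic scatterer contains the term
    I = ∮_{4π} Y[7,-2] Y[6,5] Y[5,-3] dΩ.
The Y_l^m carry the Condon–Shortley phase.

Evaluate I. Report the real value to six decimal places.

Rules hold: Σm=0, L=18 even, 1≤5≤13.
N = 15·13·11 = 2145
Δ = 8!·6!·4!/19! = 1/174594420
Racah Σ t=2..6: t=2:+1/4147200 t=3:−1/207360 t=4:+1/82944 t=5:−1/207360 t=6:+1/4147200 = 1/345600
⇒ 3j(7 6 5; 0 0 0)² = 420/46189, sgn -1
Racah Σ t=7..8: t=7:−1/5806080 t=8:+1/29030400 = -1/7257600
⇒ 3j(7 6 5; -2 5 -3)² = 64/4199, sgn -1
4πI² = N·(3j₀)²·(3jₘ)² = 403200/1356277
I = +1·√(0.297284/4π) = 0.15380878

0.153809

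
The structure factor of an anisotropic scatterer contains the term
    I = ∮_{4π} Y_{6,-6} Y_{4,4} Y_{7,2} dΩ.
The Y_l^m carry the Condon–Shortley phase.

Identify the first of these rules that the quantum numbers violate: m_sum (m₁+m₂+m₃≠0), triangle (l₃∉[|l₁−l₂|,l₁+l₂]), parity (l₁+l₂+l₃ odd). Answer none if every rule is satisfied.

parity

Σmᵢ = 0  ✓
l₃∈[|l₁−l₂|,l₁+l₂]=[2,10], have l₃=7  ✓
Σlᵢ = 17 ⇒ odd  ✗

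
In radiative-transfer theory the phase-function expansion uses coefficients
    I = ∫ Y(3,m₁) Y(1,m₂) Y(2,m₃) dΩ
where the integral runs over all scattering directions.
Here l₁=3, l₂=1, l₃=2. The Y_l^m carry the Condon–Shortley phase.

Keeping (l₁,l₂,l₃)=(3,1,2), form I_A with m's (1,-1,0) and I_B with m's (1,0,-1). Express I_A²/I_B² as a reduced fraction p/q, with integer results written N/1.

3/4

Same 3,1,2: normalisation and zero-m 3j drop out of the ratio.
A: Δ: 2! 4! 0! / 7! → 1/105; sum: t=0:+1/8 = 1/8; 3j²(3 1 2; 1 -1 0) = Δ·Π!·Σ² = 2/35  (sign +1)
B: Δ: 2! 4! 0! / 7! → 1/105; sum: t=1:−1/6 = -1/6; 3j²(3 1 2; 1 0 -1) = Δ·Π!·Σ² = 8/105  (sign +1)
I_A²/I_B² = (2/35)/(8/105) = 3/4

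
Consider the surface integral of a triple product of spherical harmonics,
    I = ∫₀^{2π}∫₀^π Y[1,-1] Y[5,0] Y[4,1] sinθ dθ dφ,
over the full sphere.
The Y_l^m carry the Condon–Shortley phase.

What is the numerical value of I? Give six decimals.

m-sum 0 ✓  L=10 even ✓  4≤4≤6 ✓
Π(2lᵢ+1) = 3×11×9 = 297
triangle coeff Δ(1,5,4) = 1/495
Σ_t [1,1]: t=1:−1/576 = -1/576
(3j)²=5/99 [(1 5 4; 0 0 0)], sign=-1
Σ_t [2,2]: t=2:+1/1440 = 1/1440
(3j)²=2/99 [(1 5 4; -1 0 1)], sign=-1
⇒ 4πI² = 10/33
I = (+1)√(10/33/(4π)) = 0.15528807

0.155288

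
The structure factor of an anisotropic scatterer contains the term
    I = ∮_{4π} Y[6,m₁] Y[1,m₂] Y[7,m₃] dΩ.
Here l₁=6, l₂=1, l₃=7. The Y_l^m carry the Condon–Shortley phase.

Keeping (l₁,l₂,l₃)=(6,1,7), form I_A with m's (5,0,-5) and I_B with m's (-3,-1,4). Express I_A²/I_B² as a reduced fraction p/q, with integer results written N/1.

24/55

Same 6,1,7: normalisation and zero-m 3j drop out of the ratio.
A: Δ: 0! 12! 2! / 15! → 1/1365; sum: t=0:+1/39916800 = 1/39916800; 3j²(6 1 7; 5 0 -5) = Δ·Π!·Σ² = 8/455  (sign +1)
B: Δ: 0! 12! 2! / 15! → 1/1365; sum: t=0:+1/4354560 = 1/4354560; 3j²(6 1 7; -3 -1 4) = Δ·Π!·Σ² = 11/273  (sign -1)
I_A²/I_B² = (8/455)/(11/273) = 24/55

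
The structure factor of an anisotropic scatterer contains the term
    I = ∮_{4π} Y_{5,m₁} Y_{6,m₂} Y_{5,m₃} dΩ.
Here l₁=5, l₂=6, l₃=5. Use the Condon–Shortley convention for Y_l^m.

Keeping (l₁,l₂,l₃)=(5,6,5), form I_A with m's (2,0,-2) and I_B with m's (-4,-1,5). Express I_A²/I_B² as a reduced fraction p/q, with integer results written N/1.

Same 5,6,5: normalisation and zero-m 3j drop out of the ratio.
A: Δ: 6! 4! 6! / 17! → 1/28588560; sum: t=0:+1/3110400 t=1:−1/57600 t=2:+1/13824 t=3:−1/31104 = 1/43200; 3j²(5 6 5; 2 0 -2) = Δ·Π!·Σ² = 108/12155  (sign -1)
B: Δ: 6! 4! 6! / 17! → 1/28588560; sum: t=5:−1/2073600 = -1/2073600; 3j²(5 6 5; -4 -1 5) = Δ·Π!·Σ² = 63/9724  (sign -1)
I_A²/I_B² = (108/12155)/(63/9724) = 48/35

48/35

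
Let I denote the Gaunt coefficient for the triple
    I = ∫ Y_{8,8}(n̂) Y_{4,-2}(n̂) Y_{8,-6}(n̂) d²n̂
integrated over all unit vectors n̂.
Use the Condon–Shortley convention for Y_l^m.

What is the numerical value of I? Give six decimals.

0.154296

Rules hold: Σm=0, L=20 even, 4≤8≤12.
N = 17·9·17 = 2601
Δ = 4!·12!·4!/21! = 1/185175900
Racah Σ t=0..4: t=0:+1/557383680 t=1:−1/21772800 t=2:+1/8294400 t=3:−1/21772800 t=4:+1/557383680 = 1/30965760
⇒ 3j(8 4 8; 0 0 0)² = 36/4199, sgn +1
Racah Σ t=0..0: t=0:+1/45984153600 = 1/45984153600
⇒ 3j(8 4 8; 8 -2 -6)² = 13/969, sgn +1
4πI² = N·(3j₀)²·(3jₘ)² = 108/361
I = +1·√(0.299169/4π) = 0.15429553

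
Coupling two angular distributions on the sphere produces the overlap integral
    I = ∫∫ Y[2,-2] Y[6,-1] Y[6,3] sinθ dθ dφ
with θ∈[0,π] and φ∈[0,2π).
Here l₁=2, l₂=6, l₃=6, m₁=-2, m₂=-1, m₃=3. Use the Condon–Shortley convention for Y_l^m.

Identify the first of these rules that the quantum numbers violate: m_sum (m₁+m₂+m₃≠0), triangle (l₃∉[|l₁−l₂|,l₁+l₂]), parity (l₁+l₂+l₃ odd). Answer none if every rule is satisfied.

none

m₁+m₂+m₃ = -2 − 1 + 3 = 0  ✓
triangle: |2−6|=4 ≤ l₃=6 ≤ 2+6=8  ✓
parity: l₁+l₂+l₃ = 14 is even  ✓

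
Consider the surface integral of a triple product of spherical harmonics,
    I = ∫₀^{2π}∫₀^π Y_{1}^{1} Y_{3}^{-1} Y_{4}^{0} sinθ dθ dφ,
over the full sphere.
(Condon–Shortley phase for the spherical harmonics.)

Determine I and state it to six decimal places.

m-sum 0 ✓  L=8 even ✓  2≤4≤4 ✓
Π(2lᵢ+1) = 3×7×9 = 189
triangle coeff Δ(1,3,4) = 1/252
Σ_t [0,0]: t=0:+1/36 = 1/36
(3j)²=4/63 [(1 3 4; 0 0 0)], sign=+1
Σ_t [0,0]: t=0:+1/96 = 1/96
(3j)²=1/42 [(1 3 4; 1 -1 0)], sign=+1
⇒ 4πI² = 2/7
I = (+1)√(2/7/(4π)) = 0.15078601

0.150786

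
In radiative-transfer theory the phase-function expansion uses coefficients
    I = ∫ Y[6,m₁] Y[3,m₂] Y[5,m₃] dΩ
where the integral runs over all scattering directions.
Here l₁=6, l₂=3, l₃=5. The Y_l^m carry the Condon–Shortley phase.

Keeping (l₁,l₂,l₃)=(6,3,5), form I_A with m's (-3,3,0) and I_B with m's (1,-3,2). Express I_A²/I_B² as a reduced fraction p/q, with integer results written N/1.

Same 6,3,5: normalisation and zero-m 3j drop out of the ratio.
A: Δ: 4! 8! 2! / 15! → 1/675675; sum: t=4:+1/34560 = 1/34560; 3j²(6 3 5; -3 3 0) = Δ·Π!·Σ² = 4/143  (sign -1)
B: Δ: 4! 8! 2! / 15! → 1/675675; sum: t=0:+1/34560 = 1/34560; 3j²(6 3 5; 1 -3 2) = Δ·Π!·Σ² = 7/429  (sign -1)
I_A²/I_B² = (4/143)/(7/429) = 12/7

12/7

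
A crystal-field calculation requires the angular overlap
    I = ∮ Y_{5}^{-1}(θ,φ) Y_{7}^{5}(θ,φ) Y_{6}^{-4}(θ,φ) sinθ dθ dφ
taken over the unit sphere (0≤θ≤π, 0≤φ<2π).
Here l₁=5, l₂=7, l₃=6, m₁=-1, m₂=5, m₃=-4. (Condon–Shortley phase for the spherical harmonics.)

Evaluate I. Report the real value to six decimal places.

m-sum 0 ✓  L=18 even ✓  2≤6≤12 ✓
Π(2lᵢ+1) = 11×15×13 = 2145
triangle coeff Δ(5,7,6) = 1/174594420
Σ_t [1,5]: t=1:−1/4147200 t=2:+1/207360 t=3:−1/82944 t=4:+1/207360 t=5:−1/4147200 = -1/345600
(3j)²=420/46189 [(5 7 6; 0 0 0)], sign=-1
Σ_t [4,6]: t=4:+1/7741440 t=5:−1/3628800 t=6:+1/24883200 = -37/348364800
(3j)²=1369/176358 [(5 7 6; -1 5 -4)], sign=-1
⇒ 4πI² = 205350/1356277
I = (+1)√(205350/1356277/(4π)) = 0.10976610

0.109766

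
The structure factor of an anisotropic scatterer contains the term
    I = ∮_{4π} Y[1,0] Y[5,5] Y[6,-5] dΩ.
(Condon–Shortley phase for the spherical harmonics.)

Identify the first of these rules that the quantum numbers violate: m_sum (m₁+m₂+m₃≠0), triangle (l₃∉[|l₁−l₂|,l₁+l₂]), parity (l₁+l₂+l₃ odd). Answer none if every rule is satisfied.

m₁+m₂+m₃ = 0 + 5 − 5 = 0  ✓
triangle: |1−5|=4 ≤ l₃=6 ≤ 1+5=6  ✓
parity: l₁+l₂+l₃ = 12 is even  ✓

none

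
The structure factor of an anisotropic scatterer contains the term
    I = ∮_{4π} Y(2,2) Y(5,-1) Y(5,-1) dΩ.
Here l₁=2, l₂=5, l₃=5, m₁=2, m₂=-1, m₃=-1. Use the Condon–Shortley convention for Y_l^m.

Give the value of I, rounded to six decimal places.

Checks pass: Σm=0; 12 even; l₃=5∈[3,7].
(2·2+1)(2·5+1)(2·5+1) = 605
Δ: 2! 2! 8! / 13! → 1/38610
sum: t=0:+1/2880 t=1:−1/576 t=2:+1/2880 = -1/960
3j²(2 5 5; 0 0 0) = Δ·Π!·Σ² = 10/429  (sign +1)
sum: t=0:+1/2304 = 1/2304
3j²(2 5 5; 2 -1 -1) = Δ·Π!·Σ² = 5/143  (sign +1)
combine: 4πI² = 605·10/429·5/143 = 250/507
take √, sign +1: I = 0.19808933

0.198089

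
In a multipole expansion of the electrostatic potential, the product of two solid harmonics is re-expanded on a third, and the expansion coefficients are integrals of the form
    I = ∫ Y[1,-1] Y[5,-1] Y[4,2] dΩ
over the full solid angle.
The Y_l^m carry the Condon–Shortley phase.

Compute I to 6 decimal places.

m-sum 0 ✓  L=10 even ✓  4≤4≤6 ✓
Π(2lᵢ+1) = 3×11×9 = 297
triangle coeff Δ(1,5,4) = 1/495
Σ_t [1,1]: t=1:−1/576 = -1/576
(3j)²=5/99 [(1 5 4; 0 0 0)], sign=-1
Σ_t [2,2]: t=2:+1/2880 = 1/2880
(3j)²=2/165 [(1 5 4; -1 -1 2)], sign=+1
⇒ 4πI² = 2/11
I = (-1)√(2/11/(4π)) = -0.12028562

-0.120286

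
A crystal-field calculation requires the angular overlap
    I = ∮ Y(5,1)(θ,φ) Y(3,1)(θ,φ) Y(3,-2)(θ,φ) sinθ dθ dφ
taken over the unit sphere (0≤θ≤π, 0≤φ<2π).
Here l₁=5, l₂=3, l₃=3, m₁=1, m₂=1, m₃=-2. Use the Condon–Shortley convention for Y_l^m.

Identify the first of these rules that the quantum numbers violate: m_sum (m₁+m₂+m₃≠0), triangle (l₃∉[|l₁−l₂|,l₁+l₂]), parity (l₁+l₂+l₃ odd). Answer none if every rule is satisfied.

parity

azimuthal sum: 1 + 1 − 2 = 0  ✓
2 ≤ 3 ≤ 8 (triangle on l)  ✓
L = 5 + 3 + 3 = 11 (odd)  ✗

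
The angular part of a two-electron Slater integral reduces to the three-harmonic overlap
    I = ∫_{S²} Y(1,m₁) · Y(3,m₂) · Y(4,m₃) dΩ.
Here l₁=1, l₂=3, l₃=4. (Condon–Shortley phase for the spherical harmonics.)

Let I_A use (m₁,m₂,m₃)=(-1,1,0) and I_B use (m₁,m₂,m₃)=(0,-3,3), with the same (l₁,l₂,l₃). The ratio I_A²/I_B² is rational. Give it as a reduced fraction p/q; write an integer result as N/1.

6/7

l's match ⇒ only the (l;m) 3-j factors differ between A and B.
A: triangle coeff Δ(1,3,4) = 1/252; Σ_t [0,0]: t=0:+1/96 = 1/96; (3j)²=1/42 [(1 3 4; -1 1 0)], sign=+1
B: triangle coeff Δ(1,3,4) = 1/252; Σ_t [0,0]: t=0:+1/720 = 1/720; (3j)²=1/36 [(1 3 4; 0 -3 3)], sign=-1
I_A²/I_B² = (1/42)/(1/36) = 6/7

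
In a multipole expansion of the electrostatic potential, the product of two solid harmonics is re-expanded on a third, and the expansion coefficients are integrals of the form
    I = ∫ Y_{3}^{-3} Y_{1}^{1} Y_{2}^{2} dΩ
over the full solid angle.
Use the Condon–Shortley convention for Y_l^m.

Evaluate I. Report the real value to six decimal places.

m-sum 0 ✓  L=6 even ✓  2≤2≤4 ✓
Π(2lᵢ+1) = 7×3×5 = 105
triangle coeff Δ(3,1,2) = 1/105
Σ_t [1,1]: t=1:−1/4 = -1/4
(3j)²=3/35 [(3 1 2; 0 0 0)], sign=-1
Σ_t [2,2]: t=2:+1/48 = 1/48
(3j)²=1/7 [(3 1 2; -3 1 2)], sign=+1
⇒ 4πI² = 9/7
I = (-1)√(9/7/(4π)) = -0.31986543

-0.319865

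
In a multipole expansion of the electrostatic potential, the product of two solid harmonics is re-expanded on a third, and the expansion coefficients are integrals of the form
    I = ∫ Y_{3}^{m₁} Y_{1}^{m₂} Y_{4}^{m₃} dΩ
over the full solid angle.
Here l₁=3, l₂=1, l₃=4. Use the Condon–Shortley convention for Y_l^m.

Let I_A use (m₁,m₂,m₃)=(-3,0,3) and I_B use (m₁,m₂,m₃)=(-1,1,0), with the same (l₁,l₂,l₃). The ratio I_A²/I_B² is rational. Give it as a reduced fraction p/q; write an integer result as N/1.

Shared (l₁,l₂,l₃)=(3,1,4): N and (l;000)² cancel in I_A²/I_B².
A: Δ = 0!·6!·2!/9! = 1/252; Racah Σ t=0..0: t=0:+1/720 = 1/720; ⇒ 3j(3 1 4; -3 0 3)² = 1/36, sgn -1
B: Δ = 0!·6!·2!/9! = 1/252; Racah Σ t=0..0: t=0:+1/96 = 1/96; ⇒ 3j(3 1 4; -1 1 0)² = 1/42, sgn +1
I_A²/I_B² = (1/36)/(1/42) = 7/6

7/6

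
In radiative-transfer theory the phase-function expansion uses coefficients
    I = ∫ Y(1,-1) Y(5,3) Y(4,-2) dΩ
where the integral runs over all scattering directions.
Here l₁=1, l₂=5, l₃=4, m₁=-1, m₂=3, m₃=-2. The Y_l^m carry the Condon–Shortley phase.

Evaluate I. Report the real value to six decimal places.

Rules hold: Σm=0, L=10 even, 4≤4≤6.
N = 3·11·9 = 297
Δ = 2!·0!·8!/11! = 1/495
Racah Σ t=1..1: t=1:−1/576 = -1/576
⇒ 3j(1 5 4; 0 0 0)² = 5/99, sgn -1
Racah Σ t=2..2: t=2:+1/2880 = 1/2880
⇒ 3j(1 5 4; -1 3 -2)² = 28/495, sgn +1
4πI² = N·(3j₀)²·(3jₘ)² = 28/33
I = -1·√(0.848485/4π) = -0.25984664

-0.259847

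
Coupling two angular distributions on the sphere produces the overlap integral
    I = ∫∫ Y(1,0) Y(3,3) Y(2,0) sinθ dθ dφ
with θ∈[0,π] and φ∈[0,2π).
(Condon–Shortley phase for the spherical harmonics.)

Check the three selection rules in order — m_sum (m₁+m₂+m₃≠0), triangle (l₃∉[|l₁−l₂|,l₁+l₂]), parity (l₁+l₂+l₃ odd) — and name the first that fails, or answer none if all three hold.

Σmᵢ = 3  ✗
l₃∈[|l₁−l₂|,l₁+l₂]=[2,4], have l₃=2
Σlᵢ = 6 ⇒ even

m_sum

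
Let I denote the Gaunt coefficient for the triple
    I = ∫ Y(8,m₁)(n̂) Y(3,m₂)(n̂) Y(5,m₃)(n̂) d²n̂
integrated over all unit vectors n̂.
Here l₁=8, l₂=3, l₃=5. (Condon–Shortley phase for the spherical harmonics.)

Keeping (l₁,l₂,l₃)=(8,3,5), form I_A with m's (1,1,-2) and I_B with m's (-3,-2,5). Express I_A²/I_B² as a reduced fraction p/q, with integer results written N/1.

1260/11

Shared (l₁,l₂,l₃)=(8,3,5): N and (l;000)² cancel in I_A²/I_B².
A: Δ = 6!·10!·0!/17! = 1/136136; Racah Σ t=4..4: t=4:+1/1451520 = 1/1451520; ⇒ 3j(8 3 5; 1 1 -2)² = 45/4862, sgn -1
B: Δ = 6!·10!·0!/17! = 1/136136; Racah Σ t=1..1: t=1:−1/435456000 = -1/435456000; ⇒ 3j(8 3 5; -3 -2 5)² = 1/12376, sgn -1
I_A²/I_B² = (45/4862)/(1/12376) = 1260/11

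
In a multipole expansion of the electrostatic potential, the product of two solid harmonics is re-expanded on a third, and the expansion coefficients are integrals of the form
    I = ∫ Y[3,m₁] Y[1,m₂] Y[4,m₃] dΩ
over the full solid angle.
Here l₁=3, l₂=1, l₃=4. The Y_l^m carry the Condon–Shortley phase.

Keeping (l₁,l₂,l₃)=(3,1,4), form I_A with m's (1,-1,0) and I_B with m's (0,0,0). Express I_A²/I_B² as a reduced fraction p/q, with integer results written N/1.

l's match ⇒ only the (l;m) 3-j factors differ between A and B.
A: triangle coeff Δ(3,1,4) = 1/252; Σ_t [0,0]: t=0:+1/96 = 1/96; (3j)²=1/42 [(3 1 4; 1 -1 0)], sign=+1
B: triangle coeff Δ(3,1,4) = 1/252; Σ_t [0,0]: t=0:+1/36 = 1/36; (3j)²=4/63 [(3 1 4; 0 0 0)], sign=+1
I_A²/I_B² = (1/42)/(4/63) = 3/8

3/8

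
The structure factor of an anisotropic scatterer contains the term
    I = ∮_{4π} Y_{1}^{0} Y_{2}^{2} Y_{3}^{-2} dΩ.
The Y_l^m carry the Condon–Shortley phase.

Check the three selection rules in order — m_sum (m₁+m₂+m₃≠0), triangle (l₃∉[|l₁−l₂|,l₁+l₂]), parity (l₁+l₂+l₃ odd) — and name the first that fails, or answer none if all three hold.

Σmᵢ = 0  ✓
l₃∈[|l₁−l₂|,l₁+l₂]=[1,3], have l₃=3  ✓
Σlᵢ = 6 ⇒ even  ✓

none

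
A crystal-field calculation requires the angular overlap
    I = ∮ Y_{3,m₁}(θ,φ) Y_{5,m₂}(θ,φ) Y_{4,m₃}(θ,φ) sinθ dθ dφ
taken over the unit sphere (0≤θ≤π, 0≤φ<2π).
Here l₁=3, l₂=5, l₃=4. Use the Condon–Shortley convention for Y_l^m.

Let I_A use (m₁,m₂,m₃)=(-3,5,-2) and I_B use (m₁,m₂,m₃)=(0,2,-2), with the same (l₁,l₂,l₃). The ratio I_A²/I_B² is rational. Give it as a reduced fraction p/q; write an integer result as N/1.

75/2

Shared (l₁,l₂,l₃)=(3,5,4): N and (l;000)² cancel in I_A²/I_B².
A: Δ = 4!·2!·6!/13! = 1/180180; Racah Σ t=4..4: t=4:+1/34560 = 1/34560; ⇒ 3j(3 5 4; -3 5 -2)² = 5/286, sgn +1
B: Δ = 4!·2!·6!/13! = 1/180180; Racah Σ t=1..3: t=1:−1/8640 t=2:+1/480 t=3:−1/576 = 1/4320; ⇒ 3j(3 5 4; 0 2 -2)² = 1/2145, sgn +1
I_A²/I_B² = (5/286)/(1/2145) = 75/2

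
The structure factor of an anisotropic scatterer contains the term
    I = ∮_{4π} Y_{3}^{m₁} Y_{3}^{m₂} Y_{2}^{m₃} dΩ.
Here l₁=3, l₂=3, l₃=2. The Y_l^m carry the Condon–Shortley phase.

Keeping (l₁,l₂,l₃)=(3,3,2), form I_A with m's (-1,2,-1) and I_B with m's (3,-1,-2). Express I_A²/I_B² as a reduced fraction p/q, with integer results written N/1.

l's match ⇒ only the (l;m) 3-j factors differ between A and B.
A: triangle coeff Δ(3,3,2) = 1/3780; Σ_t [3,4]: t=3:−1/12 t=4:+1/48 = -1/16; (3j)²=1/28 [(3 3 2; -1 2 -1)], sign=+1
B: triangle coeff Δ(3,3,2) = 1/3780; Σ_t [0,0]: t=0:+1/96 = 1/96; (3j)²=1/42 [(3 3 2; 3 -1 -2)], sign=+1
I_A²/I_B² = (1/28)/(1/42) = 3/2

3/2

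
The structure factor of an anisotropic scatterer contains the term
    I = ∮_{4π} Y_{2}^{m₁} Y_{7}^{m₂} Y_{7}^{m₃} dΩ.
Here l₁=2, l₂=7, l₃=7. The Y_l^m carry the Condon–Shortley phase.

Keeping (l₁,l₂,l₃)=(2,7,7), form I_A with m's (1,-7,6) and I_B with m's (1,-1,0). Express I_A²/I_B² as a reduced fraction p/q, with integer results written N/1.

169/4

Same 2,7,7: normalisation and zero-m 3j drop out of the ratio.
A: Δ: 2! 2! 12! / 17! → 1/185640; sum: t=0:+1/958003200 = 1/958003200; 3j²(2 7 7; 1 -7 6) = Δ·Π!·Σ² = 13/680  (sign -1)
B: Δ: 2! 2! 12! / 17! → 1/185640; sum: t=0:+1/1036800 t=1:−1/1209600 = 1/7257600; 3j²(2 7 7; 1 -1 0) = Δ·Π!·Σ² = 1/2210  (sign -1)
I_A²/I_B² = (13/680)/(1/2210) = 169/4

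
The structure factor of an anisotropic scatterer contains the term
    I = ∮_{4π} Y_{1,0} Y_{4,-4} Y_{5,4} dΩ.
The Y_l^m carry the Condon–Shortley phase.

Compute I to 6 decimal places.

Rules hold: Σm=0, L=10 even, 3≤5≤5.
N = 3·9·11 = 297
Δ = 0!·2!·8!/11! = 1/495
Racah Σ t=0..0: t=0:+1/576 = 1/576
⇒ 3j(1 4 5; 0 0 0)² = 5/99, sgn -1
Racah Σ t=0..0: t=0:+1/40320 = 1/40320
⇒ 3j(1 4 5; 0 -4 4)² = 1/55, sgn -1
4πI² = N·(3j₀)²·(3jₘ)² = 3/11
I = +1·√(0.272727/4π) = 0.14731920

0.147319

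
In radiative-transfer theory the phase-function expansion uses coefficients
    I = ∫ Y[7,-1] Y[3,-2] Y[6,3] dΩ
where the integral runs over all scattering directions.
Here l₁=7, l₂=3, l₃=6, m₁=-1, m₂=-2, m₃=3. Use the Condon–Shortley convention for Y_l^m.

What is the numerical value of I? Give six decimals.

0.167202

Checks pass: Σm=0; 16 even; l₃=6∈[4,10].
(2·7+1)(2·3+1)(2·6+1) = 1365
Δ: 4! 10! 2! / 17! → 1/2042040
sum: t=1:−1/207360 t=2:+1/57600 t=3:−1/207360 = 1/129600
3j²(7 3 6; 0 0 0) = Δ·Π!·Σ² = 168/12155  (sign +1)
sum: t=0:+1/1935360 t=1:−1/362880 = -13/5806080
3j²(7 3 6; -1 -2 3) = Δ·Π!·Σ² = 195/10472  (sign +1)
combine: 4πI² = 1365·168/12155·195/10472 = 12285/34969
take √, sign +1: I = 0.16720184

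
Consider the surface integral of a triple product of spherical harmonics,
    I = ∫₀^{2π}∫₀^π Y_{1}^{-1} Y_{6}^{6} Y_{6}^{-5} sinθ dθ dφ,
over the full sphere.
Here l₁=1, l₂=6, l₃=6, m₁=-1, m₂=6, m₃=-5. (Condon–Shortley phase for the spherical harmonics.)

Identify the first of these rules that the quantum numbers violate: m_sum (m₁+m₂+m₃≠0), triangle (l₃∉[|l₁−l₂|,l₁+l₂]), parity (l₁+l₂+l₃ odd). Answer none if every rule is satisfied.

azimuthal sum: -1 + 6 − 5 = 0  ✓
5 ≤ 6 ≤ 7 (triangle on l)  ✓
L = 1 + 6 + 6 = 13 (odd)  ✗

parity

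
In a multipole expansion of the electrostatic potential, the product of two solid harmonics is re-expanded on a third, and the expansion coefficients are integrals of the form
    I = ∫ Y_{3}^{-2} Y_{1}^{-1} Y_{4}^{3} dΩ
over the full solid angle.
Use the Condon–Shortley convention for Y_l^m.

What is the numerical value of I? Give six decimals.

-0.282095

m-sum 0 ✓  L=8 even ✓  2≤4≤4 ✓
Π(2lᵢ+1) = 7×3×9 = 189
triangle coeff Δ(3,1,4) = 1/252
Σ_t [0,0]: t=0:+1/36 = 1/36
(3j)²=4/63 [(3 1 4; 0 0 0)], sign=+1
Σ_t [0,0]: t=0:+1/240 = 1/240
(3j)²=1/12 [(3 1 4; -2 -1 3)], sign=-1
⇒ 4πI² = 1/1
I = (-1)√(1/1/(4π)) = -0.28209479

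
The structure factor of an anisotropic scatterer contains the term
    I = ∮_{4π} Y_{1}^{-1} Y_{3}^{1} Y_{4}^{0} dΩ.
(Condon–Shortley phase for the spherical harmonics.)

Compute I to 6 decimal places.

m-sum 0 ✓  L=8 even ✓  2≤4≤4 ✓
Π(2lᵢ+1) = 3×7×9 = 189
triangle coeff Δ(1,3,4) = 1/252
Σ_t [0,0]: t=0:+1/36 = 1/36
(3j)²=4/63 [(1 3 4; 0 0 0)], sign=+1
Σ_t [0,0]: t=0:+1/96 = 1/96
(3j)²=1/42 [(1 3 4; -1 1 0)], sign=+1
⇒ 4πI² = 2/7
I = (+1)√(2/7/(4π)) = 0.15078601

0.150786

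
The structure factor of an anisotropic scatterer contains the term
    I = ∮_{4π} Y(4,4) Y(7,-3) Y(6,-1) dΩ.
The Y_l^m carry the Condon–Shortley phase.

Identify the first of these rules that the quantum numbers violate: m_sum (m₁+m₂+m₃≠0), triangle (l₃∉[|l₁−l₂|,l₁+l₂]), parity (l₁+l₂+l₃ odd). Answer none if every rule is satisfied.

m₁+m₂+m₃ = 4 − 3 − 1 = 0  ✓
triangle: |4−7|=3 ≤ l₃=6 ≤ 4+7=11  ✓
parity: l₁+l₂+l₃ = 17 is odd  ✗

parity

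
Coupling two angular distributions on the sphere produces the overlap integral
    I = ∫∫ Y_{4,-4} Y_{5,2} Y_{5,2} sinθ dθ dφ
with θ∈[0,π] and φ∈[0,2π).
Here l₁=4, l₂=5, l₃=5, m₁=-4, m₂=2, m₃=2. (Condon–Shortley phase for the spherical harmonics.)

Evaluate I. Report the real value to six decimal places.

m-sum 0 ✓  L=14 even ✓  1≤5≤9 ✓
Π(2lᵢ+1) = 9×11×11 = 1089
triangle coeff Δ(4,5,5) = 1/3153150
Σ_t [0,4]: t=0:+1/69120 t=1:−1/1728 t=2:+1/576 t=3:−1/1728 t=4:+1/69120 = 7/11520
(3j)²=2/143 [(4 5 5; 0 0 0)], sign=-1
Σ_t [4,4]: t=4:+1/20736 = 1/20736
(3j)²=35/1287 [(4 5 5; -4 2 2)], sign=-1
⇒ 4πI² = 70/169
I = (+1)√(70/169/(4π)) = 0.18155187

0.181552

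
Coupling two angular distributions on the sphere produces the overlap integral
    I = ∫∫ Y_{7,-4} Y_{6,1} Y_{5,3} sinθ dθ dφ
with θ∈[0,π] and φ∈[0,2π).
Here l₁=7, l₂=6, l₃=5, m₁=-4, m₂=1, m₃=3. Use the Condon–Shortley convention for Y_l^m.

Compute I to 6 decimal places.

Rules hold: Σm=0, L=18 even, 1≤5≤13.
N = 15·13·11 = 2145
Δ = 8!·6!·4!/19! = 1/174594420
Racah Σ t=2..6: t=2:+1/4147200 t=3:−1/207360 t=4:+1/82944 t=5:−1/207360 t=6:+1/4147200 = 1/345600
⇒ 3j(7 6 5; 0 0 0)² = 420/46189, sgn -1
Racah Σ t=5..7: t=5:−1/2073600 t=6:+1/1036800 t=7:−1/5806080 = 1/3225600
⇒ 3j(7 6 5; -4 1 3)² = 27/4199, sgn +1
4πI² = N·(3j₀)²·(3jₘ)² = 170100/1356277
I = -1·√(0.125417/4π) = -0.09990173

-0.099902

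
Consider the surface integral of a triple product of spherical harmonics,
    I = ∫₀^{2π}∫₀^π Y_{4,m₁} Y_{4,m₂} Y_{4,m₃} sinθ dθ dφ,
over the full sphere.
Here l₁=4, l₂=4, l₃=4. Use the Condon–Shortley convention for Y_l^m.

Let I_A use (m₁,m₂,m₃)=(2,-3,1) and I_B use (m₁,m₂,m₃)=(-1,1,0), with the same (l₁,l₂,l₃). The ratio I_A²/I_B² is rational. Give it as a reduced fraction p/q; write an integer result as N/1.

Same 4,4,4: normalisation and zero-m 3j drop out of the ratio.
A: Δ: 4! 4! 4! / 13! → 1/450450; sum: t=0:+1/576 t=1:−1/864 = 1/1728; 3j²(4 4 4; 2 -3 1) = Δ·Π!·Σ² = 5/1287  (sign -1)
B: Δ: 4! 4! 4! / 13! → 1/450450; sum: t=1:−1/3456 t=2:+1/144 t=3:−1/96 t=4:+1/864 = -1/384; 3j²(4 4 4; -1 1 0) = Δ·Π!·Σ² = 9/2002  (sign -1)
I_A²/I_B² = (5/1287)/(9/2002) = 70/81

70/81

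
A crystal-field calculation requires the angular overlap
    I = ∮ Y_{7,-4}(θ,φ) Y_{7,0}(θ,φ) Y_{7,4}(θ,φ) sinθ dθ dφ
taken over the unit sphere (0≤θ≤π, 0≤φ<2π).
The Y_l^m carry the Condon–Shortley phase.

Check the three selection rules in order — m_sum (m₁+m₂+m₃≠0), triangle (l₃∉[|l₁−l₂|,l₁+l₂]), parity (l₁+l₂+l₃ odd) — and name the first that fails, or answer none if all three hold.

m₁+m₂+m₃ = -4 + 0 + 4 = 0  ✓
triangle: |7−7|=0 ≤ l₃=7 ≤ 7+7=14  ✓
parity: l₁+l₂+l₃ = 21 is odd  ✗

parity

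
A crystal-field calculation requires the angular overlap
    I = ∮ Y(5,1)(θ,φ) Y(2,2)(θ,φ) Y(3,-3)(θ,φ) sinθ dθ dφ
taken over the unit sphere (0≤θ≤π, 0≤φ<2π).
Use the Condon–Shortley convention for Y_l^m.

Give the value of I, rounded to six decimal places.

Checks pass: Σm=0; 10 even; l₃=3∈[3,7].
(2·5+1)(2·2+1)(2·3+1) = 385
Δ: 4! 6! 0! / 11! → 1/2310
sum: t=2:+1/144 = 1/144
3j²(5 2 3; 0 0 0) = Δ·Π!·Σ² = 10/231  (sign -1)
sum: t=4:+1/17280 = 1/17280
3j²(5 2 3; 1 2 -3) = Δ·Π!·Σ² = 1/2310  (sign +1)
combine: 4πI² = 385·10/231·1/2310 = 5/693
take √, sign -1: I = -0.02396147

-0.023961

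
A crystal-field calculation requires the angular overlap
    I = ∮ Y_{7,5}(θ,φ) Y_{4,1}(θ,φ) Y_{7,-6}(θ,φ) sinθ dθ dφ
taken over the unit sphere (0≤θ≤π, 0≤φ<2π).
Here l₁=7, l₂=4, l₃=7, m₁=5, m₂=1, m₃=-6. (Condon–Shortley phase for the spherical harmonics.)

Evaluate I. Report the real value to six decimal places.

-0.082726

m-sum 0 ✓  L=18 even ✓  3≤7≤11 ✓
Π(2lᵢ+1) = 15×9×15 = 2025
triangle coeff Δ(7,4,7) = 1/58198140
Σ_t [0,4]: t=0:+1/17418240 t=1:−1/622080 t=2:+1/230400 t=3:−1/622080 t=4:+1/17418240 = 1/806400
(3j)²=2268/230945 [(7 4 7; 0 0 0)], sign=-1
Σ_t [1,2]: t=1:−1/52254720 t=2:+1/87091200 = -1/130636800
(3j)²=88/20349 [(7 4 7; 5 1 -6)], sign=+1
⇒ 4πI² = 116640/1356277
I = (-1)√(116640/1356277/(4π)) = -0.08272650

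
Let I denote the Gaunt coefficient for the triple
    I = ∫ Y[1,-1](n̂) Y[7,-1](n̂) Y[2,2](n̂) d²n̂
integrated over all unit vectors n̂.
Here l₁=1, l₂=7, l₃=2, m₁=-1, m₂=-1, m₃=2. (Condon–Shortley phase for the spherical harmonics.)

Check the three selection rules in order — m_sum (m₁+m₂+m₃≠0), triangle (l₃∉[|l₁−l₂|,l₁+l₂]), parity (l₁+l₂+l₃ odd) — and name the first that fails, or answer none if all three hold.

triangle

azimuthal sum: -1 − 1 + 2 = 0  ✓
6 ≤ 2 ≤ 8 (triangle on l)  ✗
L = 1 + 7 + 2 = 10 (even)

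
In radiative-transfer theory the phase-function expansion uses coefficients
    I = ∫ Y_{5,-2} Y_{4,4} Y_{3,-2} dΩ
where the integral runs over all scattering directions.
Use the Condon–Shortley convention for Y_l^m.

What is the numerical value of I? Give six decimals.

-0.109480

Checks pass: Σm=0; 12 even; l₃=3∈[1,9].
(2·5+1)(2·4+1)(2·3+1) = 693
Δ: 6! 4! 2! / 13! → 1/180180
sum: t=2:+1/576 t=3:−1/144 t=4:+1/576 = -1/288
3j²(5 4 3; 0 0 0) = Δ·Π!·Σ² = 20/1001  (sign +1)
sum: t=6:+1/8640 = 1/8640
3j²(5 4 3; -2 4 -2) = Δ·Π!·Σ² = 14/1287  (sign -1)
combine: 4πI² = 693·20/1001·14/1287 = 280/1859
take √, sign -1: I = -0.10947990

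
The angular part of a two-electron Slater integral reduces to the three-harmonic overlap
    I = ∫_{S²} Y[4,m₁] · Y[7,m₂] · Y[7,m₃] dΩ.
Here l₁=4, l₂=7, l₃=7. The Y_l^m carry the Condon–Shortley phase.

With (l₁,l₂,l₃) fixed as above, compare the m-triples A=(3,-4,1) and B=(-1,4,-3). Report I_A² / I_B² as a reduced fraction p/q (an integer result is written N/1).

1875/1183

Shared (l₁,l₂,l₃)=(4,7,7): N and (l;000)² cancel in I_A²/I_B².
A: Δ = 4!·4!·10!/19! = 1/58198140; Racah Σ t=0..1: t=0:+1/4354560 t=1:−1/11612160 = 1/6967296; ⇒ 3j(4 7 7; 3 -4 1)² = 625/50388, sgn +1
B: Δ = 4!·4!·10!/19! = 1/58198140; Racah Σ t=1..4: t=1:−1/522547200 t=2:+1/8709120 t=3:−1/1935360 t=4:+1/4354560 = -13/74649600; ⇒ 3j(4 7 7; -1 4 -3)² = 91/11628, sgn -1
I_A²/I_B² = (625/50388)/(91/11628) = 1875/1183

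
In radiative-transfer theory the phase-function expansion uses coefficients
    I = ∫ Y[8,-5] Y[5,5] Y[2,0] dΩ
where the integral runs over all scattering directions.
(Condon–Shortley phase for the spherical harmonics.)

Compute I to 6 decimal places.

l₃=2 ∉ [3,13] — triangle fails ⇒ I = 0

0.000000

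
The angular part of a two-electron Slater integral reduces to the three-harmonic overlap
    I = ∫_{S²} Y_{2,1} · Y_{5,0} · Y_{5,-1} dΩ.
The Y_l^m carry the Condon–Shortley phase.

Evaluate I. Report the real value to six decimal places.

-0.036166

Checks pass: Σm=0; 12 even; l₃=5∈[3,7].
(2·2+1)(2·5+1)(2·5+1) = 605
Δ: 2! 2! 8! / 13! → 1/38610
sum: t=0:+1/2880 t=1:−1/576 t=2:+1/2880 = -1/960
3j²(2 5 5; 0 0 0) = Δ·Π!·Σ² = 10/429  (sign +1)
sum: t=0:+1/1440 t=1:−1/1152 = -1/5760
3j²(2 5 5; 1 0 -1) = Δ·Π!·Σ² = 1/858  (sign -1)
combine: 4πI² = 605·10/429·1/858 = 25/1521
take √, sign -1: I = -0.03616600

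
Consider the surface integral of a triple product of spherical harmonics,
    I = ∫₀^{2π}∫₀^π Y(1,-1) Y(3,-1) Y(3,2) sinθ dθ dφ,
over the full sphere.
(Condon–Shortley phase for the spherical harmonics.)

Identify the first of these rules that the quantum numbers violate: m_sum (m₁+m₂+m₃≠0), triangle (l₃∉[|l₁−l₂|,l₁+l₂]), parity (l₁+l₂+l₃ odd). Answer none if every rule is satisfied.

Σmᵢ = 0  ✓
l₃∈[|l₁−l₂|,l₁+l₂]=[2,4], have l₃=3  ✓
Σlᵢ = 7 ⇒ odd  ✗

parity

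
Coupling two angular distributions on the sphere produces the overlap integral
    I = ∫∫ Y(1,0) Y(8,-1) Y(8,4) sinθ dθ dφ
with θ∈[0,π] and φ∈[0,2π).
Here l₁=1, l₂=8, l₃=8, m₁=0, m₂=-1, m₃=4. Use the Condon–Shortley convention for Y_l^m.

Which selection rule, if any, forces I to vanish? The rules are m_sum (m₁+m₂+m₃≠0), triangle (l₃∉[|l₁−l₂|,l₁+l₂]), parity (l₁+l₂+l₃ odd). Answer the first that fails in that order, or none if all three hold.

m_sum

m₁+m₂+m₃ = 0 − 1 + 4 = 3  ✗
triangle: |1−8|=7 ≤ l₃=8 ≤ 1+8=9
parity: l₁+l₂+l₃ = 17 is odd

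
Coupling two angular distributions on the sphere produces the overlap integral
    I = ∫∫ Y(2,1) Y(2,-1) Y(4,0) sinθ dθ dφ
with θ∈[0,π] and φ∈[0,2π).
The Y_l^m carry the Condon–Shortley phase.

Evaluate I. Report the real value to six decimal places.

Checks pass: Σm=0; 8 even; l₃=4∈[0,4].
(2·2+1)(2·2+1)(2·4+1) = 225
Δ: 0! 4! 4! / 9! → 1/630
sum: t=0:+1/16 = 1/16
3j²(2 2 4; 0 0 0) = Δ·Π!·Σ² = 2/35  (sign +1)
sum: t=0:+1/36 = 1/36
3j²(2 2 4; 1 -1 0) = Δ·Π!·Σ² = 8/315  (sign +1)
combine: 4πI² = 225·2/35·8/315 = 16/49
take √, sign +1: I = 0.16119702

0.161197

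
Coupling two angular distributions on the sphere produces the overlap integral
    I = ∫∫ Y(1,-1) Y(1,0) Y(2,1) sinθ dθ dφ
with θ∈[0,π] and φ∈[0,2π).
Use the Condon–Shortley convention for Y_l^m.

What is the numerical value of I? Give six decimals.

-0.218510

m-sum 0 ✓  L=4 even ✓  0≤2≤2 ✓
Π(2lᵢ+1) = 3×3×5 = 45
triangle coeff Δ(1,1,2) = 1/30
Σ_t [0,0]: t=0:+1/1 = 1/1
(3j)²=2/15 [(1 1 2; 0 0 0)], sign=+1
Σ_t [0,0]: t=0:+1/2 = 1/2
(3j)²=1/10 [(1 1 2; -1 0 1)], sign=-1
⇒ 4πI² = 3/5
I = (-1)√(3/5/(4π)) = -0.21850969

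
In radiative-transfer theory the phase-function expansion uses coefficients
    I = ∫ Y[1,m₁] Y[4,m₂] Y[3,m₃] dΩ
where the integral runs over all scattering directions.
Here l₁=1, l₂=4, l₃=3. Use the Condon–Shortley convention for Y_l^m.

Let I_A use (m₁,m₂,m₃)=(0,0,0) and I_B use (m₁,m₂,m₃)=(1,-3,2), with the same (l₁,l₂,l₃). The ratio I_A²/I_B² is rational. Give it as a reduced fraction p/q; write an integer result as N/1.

Same 1,4,3: normalisation and zero-m 3j drop out of the ratio.
A: Δ: 2! 0! 6! / 9! → 1/252; sum: t=1:−1/36 = -1/36; 3j²(1 4 3; 0 0 0) = Δ·Π!·Σ² = 4/63  (sign +1)
B: Δ: 2! 0! 6! / 9! → 1/252; sum: t=0:+1/240 = 1/240; 3j²(1 4 3; 1 -3 2) = Δ·Π!·Σ² = 1/12  (sign -1)
I_A²/I_B² = (4/63)/(1/12) = 16/21

16/21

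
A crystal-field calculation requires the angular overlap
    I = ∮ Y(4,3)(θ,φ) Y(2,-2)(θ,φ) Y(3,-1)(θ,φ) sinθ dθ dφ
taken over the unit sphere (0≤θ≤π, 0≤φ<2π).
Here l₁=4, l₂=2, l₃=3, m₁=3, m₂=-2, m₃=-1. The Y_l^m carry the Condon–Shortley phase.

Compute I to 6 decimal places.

l₁+l₂+l₃=9 is odd: 3j(l;000)=0 ⇒ I=0

0.000000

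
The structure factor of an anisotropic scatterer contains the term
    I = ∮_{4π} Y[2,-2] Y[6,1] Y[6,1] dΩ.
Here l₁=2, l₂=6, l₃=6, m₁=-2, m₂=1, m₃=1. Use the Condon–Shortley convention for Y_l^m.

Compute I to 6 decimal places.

0.196649

m-sum 0 ✓  L=14 even ✓  4≤6≤8 ✓
Π(2lᵢ+1) = 5×13×13 = 845
triangle coeff Δ(2,6,6) = 1/90090
Σ_t [0,2]: t=0:+1/69120 t=1:−1/14400 t=2:+1/69120 = -7/172800
(3j)²=14/715 [(2 6 6; 0 0 0)], sign=-1
Σ_t [2,2]: t=2:+1/57600 = 1/57600
(3j)²=21/715 [(2 6 6; -2 1 1)], sign=-1
⇒ 4πI² = 294/605
I = (+1)√(294/605/(4π)) = 0.19664868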